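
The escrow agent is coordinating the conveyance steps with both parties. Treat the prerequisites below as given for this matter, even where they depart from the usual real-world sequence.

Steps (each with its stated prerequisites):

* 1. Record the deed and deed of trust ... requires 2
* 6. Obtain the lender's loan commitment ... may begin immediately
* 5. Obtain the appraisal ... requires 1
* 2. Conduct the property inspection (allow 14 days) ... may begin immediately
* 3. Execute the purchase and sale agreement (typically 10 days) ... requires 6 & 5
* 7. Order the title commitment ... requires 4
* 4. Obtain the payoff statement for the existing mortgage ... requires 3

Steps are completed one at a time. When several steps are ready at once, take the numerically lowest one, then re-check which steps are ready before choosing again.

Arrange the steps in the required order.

2, 1, 5, 6, 3, 4, 7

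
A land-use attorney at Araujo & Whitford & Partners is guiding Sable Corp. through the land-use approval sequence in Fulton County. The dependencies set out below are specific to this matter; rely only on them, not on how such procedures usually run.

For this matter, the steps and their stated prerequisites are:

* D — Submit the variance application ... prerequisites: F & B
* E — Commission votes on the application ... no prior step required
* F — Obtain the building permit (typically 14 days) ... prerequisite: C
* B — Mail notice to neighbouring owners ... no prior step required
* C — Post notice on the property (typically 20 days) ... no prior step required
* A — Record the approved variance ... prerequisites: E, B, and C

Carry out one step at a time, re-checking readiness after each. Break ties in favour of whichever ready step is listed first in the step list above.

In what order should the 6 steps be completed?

E, B, C, F, D, A

Nothing is required for E, B and C. E is listed earlier → E first.
Now B and C have their prerequisites met. B is listed earlier, so B next.
That leaves C as the only ready step → C.
F and A are both available; F is listed earlier → F.
D now also ready, so the ready set is {D, A}; D is listed earlier → D.
That leaves A as the only ready step → A.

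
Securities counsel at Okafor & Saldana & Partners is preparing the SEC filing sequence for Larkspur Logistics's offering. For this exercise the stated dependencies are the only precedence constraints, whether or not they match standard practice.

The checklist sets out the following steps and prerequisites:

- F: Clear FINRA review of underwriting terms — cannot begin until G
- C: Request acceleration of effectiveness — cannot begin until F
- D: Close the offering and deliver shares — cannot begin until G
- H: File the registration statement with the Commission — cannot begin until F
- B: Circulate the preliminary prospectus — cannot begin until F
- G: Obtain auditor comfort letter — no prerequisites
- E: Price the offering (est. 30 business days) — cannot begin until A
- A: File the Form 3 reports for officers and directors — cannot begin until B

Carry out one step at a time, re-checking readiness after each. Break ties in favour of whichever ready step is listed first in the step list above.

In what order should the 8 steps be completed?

G is the only step with nothing outstanding, so it goes first.
Now F and D have their prerequisites met. F is listed earlier, so F next.
Ready: C, D, H and B. C is listed earlier → C.
D, H and B are all available; D is listed earlier → D.
Ready: H and B. H is listed earlier → H.
Next only B has its prerequisites met → B.
A needed B, now all done → A.
Next only E has its prerequisites met → E.

G, F, C, D, H, B, A, E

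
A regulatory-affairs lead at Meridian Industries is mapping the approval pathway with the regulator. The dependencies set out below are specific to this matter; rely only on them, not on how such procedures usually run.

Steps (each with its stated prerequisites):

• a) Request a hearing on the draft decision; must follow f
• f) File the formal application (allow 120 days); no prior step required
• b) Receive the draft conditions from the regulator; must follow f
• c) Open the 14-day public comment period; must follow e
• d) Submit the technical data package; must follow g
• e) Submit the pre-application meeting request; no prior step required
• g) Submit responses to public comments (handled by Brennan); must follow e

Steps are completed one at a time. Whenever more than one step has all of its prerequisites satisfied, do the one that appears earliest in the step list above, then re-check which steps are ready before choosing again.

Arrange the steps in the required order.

f and e have no prerequisites; f is listed earlier, so f is first.
a, b and e are all available; a is listed earlier → a.
Ready: b and e. b is listed earlier → b.
Next only e has its prerequisites met → e.
Now c and g have their prerequisites met. c is listed earlier, so c next.
g needed e, now all done → g.
d needed g, now all done → d.

f, a, b, e, c, g, d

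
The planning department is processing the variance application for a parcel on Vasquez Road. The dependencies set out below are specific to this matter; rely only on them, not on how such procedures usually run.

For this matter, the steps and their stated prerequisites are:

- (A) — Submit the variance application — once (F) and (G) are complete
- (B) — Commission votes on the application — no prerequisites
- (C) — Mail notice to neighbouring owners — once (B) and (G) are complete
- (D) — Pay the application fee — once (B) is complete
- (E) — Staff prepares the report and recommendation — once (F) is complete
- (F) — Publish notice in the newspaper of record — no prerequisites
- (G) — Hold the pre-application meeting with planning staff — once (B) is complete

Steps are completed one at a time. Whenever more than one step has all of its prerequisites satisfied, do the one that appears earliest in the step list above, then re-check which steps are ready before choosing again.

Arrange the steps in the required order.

(B), (D), (F), (E), (G), (A), (C)

(B) and (F) have no prerequisites; (B) is listed earlier, so (B) is first.
Now (D), (F) and (G) have their prerequisites met. (D) is listed earlier, so (D) next.
(F) and (G) are both available; (F) is listed earlier → (F).
(E) now also ready, so the ready set is {(E), (G)}; (E) is listed earlier → (E).
Next only (G) has its prerequisites met → (G).
(A) and (C) are both available; (A) is listed earlier → (A).
Next only (C) has its prerequisites met → (C).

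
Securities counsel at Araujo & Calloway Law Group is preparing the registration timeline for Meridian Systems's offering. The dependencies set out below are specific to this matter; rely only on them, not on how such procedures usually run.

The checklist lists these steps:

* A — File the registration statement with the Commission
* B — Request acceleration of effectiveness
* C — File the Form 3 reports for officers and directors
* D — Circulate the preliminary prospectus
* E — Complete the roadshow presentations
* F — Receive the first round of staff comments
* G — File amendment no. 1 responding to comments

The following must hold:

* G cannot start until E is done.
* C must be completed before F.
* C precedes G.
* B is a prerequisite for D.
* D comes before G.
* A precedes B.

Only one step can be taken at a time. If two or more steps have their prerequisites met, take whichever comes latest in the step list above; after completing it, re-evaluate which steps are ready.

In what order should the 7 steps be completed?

E C F A B D G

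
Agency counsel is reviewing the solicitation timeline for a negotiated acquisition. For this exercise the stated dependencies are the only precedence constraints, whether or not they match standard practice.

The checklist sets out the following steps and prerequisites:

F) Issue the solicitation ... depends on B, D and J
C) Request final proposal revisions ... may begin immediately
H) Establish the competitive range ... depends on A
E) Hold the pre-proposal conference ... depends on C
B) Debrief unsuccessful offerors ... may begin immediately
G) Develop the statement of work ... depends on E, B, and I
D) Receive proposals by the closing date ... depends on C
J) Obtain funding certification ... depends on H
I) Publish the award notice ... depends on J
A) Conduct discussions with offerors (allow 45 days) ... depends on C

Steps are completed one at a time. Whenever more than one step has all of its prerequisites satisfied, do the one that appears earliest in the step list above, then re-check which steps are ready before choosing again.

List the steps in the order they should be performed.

C and B have no prerequisites; C is listed earlier, so C is first.
Ready: E, B, D and A. E is listed earlier → E.
B, D and A are all available; B is listed earlier → B.
Now D and A have their prerequisites met. D is listed earlier, so D next.
Next only A has its prerequisites met → A.
H is the only step now ready → H.
J needed H, now all done → J.
Now F and I have their prerequisites met. F is listed earlier, so F next.
I needed J, now all done → I.
Next only G has its prerequisites met → G.

C, E, B, D, A, H, J, F, I, G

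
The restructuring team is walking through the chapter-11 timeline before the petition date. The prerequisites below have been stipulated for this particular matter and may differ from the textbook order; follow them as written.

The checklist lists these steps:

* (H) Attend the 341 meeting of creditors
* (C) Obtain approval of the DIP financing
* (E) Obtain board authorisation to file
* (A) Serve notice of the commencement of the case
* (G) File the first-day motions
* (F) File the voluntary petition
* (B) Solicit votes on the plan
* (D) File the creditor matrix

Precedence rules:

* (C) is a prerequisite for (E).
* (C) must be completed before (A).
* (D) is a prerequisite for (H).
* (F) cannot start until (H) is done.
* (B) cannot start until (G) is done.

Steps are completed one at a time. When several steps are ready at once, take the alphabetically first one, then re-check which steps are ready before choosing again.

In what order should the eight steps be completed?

(C), (D) and (G) have no prerequisites; (C) has the earlier label, so (C) is first.
(A) and (E) now also ready, so the ready set is {(A), (D), (E), (G)}; (A) has the earlier label → (A).
(D), (E) and (G) are all available; (D) has the earlier label → (D).
(E), (G) and (H) are all available; (E) has the earlier label → (E).
(G) and (H) are both available; (G) has the earlier label → (G).
Ready: (B) and (H). (B) has the earlier label → (B).
That leaves (H) as the only ready step → (H).
Next only (F) has its prerequisites met → (F).

(C), (A), (D), (E), (G), (B), (H), (F)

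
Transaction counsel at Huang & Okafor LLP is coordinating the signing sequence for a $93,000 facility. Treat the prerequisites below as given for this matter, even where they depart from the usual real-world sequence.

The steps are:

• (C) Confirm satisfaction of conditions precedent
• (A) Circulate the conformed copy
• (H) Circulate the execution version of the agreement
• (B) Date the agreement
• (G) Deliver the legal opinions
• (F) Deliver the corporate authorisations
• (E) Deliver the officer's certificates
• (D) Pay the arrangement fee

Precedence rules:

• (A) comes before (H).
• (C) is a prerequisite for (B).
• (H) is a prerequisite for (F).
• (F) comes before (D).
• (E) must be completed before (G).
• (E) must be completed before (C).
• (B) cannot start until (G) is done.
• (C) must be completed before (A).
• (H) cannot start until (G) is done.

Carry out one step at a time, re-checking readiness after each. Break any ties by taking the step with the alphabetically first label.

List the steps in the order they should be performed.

(E) is the only step with nothing outstanding, so it goes first.
Now (C) and (G) have their prerequisites met. (C) has the earlier label, so (C) next.
(A) now also ready, so the ready set is {(A), (G)}; (A) has the earlier label → (A).
Next only (G) has its prerequisites met → (G).
(B) and (H) are both available; (B) has the earlier label → (B).
That leaves (H) as the only ready step → (H).
(F) is the only step now ready → (F).
Next only (D) has its prerequisites met → (D).

(E), (C), (A), (G), (B), (H), (F), (D)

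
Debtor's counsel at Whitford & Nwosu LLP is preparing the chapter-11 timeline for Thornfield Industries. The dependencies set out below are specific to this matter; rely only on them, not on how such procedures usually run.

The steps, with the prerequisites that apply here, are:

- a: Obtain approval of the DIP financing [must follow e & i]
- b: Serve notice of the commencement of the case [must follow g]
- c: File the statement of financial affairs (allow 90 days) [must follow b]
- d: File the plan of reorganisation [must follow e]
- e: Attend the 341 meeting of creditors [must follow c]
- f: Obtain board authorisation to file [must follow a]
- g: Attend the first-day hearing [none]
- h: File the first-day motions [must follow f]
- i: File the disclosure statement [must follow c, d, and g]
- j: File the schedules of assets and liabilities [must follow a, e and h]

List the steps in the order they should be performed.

g → b → c → e → d → i → a → f → h → j

g is the only step with nothing outstanding, so it goes first.
That leaves b as the only ready step → b.
c needed b, now all done → c.
Next only e has its prerequisites met → e.
d needed e, now all done → d.
i needed c, d and g, now all done → i.
Next only a has its prerequisites met → a.
Next only f has its prerequisites met → f.
That leaves h as the only ready step → h.
j is the only step now ready → j.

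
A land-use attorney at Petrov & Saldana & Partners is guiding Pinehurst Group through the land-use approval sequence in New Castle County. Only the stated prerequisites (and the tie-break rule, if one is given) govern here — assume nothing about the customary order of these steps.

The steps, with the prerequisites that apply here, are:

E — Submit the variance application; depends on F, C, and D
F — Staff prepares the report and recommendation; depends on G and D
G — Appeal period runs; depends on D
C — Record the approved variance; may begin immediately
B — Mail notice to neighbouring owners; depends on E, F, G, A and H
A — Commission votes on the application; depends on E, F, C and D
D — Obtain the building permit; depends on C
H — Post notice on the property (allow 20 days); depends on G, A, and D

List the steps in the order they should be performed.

Only C has no prerequisites, so it is first.
D needed C, now all done → D.
G needed D, now all done → G.
F needed G and D, now all done → F.
E needed F, C and D, now all done → E.
A is the only step now ready → A.
H is the only step now ready → H.
B is the only step now ready → B.

C D G F E A H B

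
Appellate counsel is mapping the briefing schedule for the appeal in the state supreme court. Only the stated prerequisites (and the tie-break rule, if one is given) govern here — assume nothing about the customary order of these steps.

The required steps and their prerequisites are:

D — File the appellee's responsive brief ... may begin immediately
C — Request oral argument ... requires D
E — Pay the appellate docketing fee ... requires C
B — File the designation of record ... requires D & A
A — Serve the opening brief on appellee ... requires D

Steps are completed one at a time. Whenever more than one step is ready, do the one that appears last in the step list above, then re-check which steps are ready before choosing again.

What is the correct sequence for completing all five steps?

Only D has no prerequisites, so it is first.
A and C are both available; A is listed later → A.
B now also ready, so the ready set is {B, C}; B is listed later → B.
C is the only step now ready → C.
Next only E has its prerequisites met → E.

D, A, B, C, E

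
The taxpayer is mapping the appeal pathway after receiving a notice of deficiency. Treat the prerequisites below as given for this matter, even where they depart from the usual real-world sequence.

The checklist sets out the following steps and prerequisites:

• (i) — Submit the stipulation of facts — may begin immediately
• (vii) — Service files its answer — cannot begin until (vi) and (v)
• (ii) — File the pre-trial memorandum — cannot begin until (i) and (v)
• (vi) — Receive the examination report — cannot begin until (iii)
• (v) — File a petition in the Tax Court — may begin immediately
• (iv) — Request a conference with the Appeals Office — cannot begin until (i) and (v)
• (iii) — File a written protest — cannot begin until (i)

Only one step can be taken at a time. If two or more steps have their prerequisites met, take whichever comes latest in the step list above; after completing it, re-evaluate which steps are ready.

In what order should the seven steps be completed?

(v) (i) (iii) (iv) (vi) (ii) (vii)

Nothing is required for (v) and (i). (v) is listed later → (v) first.
(i) is the only step now ready → (i).
(iii), (iv) and (ii) are all available; (iii) is listed later → (iii).
(iv), (vi) and (ii) are all available; (iv) is listed later → (iv).
Now (vi) and (ii) have their prerequisites met. (vi) is listed later, so (vi) next.
Ready: (ii) and (vii). (ii) is listed later → (ii).
Next only (vii) has its prerequisites met → (vii).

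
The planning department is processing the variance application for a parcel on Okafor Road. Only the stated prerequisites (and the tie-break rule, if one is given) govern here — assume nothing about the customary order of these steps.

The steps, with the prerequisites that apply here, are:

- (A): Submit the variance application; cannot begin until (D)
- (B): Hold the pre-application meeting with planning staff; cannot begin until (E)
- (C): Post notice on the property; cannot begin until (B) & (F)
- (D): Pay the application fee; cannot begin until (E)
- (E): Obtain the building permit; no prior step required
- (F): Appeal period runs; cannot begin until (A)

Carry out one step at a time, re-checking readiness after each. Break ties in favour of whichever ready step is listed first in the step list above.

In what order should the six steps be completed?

Only (E) has no prerequisites, so it is first.
Ready: (B) and (D). (B) is listed earlier → (B).
Next only (D) has its prerequisites met → (D).
(A) needed (D), now all done → (A).
(F) needed (A), now all done → (F).
(C) needed (B) and (F), now all done → (C).

(E) → (B) → (D) → (A) → (F) → (C)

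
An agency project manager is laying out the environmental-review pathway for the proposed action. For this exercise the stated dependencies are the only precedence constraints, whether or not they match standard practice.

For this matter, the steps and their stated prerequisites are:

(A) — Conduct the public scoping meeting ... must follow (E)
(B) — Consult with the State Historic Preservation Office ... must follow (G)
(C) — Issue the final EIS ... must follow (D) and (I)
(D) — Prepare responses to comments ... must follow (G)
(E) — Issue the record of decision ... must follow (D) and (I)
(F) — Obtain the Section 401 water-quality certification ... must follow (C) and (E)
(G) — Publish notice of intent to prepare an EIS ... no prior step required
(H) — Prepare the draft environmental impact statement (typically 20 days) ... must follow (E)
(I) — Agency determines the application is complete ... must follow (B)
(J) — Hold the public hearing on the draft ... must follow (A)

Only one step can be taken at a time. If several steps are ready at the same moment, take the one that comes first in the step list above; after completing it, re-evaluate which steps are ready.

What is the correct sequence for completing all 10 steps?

(G) has no prerequisites → (G) first.
(B) and (D) are both available; (B) is listed earlier → (B).
(I) now also ready, so the ready set is {(D), (I)}; (D) is listed earlier → (D).
Next only (I) has its prerequisites met → (I).
Ready: (C) and (E). (C) is listed earlier → (C).
That leaves (E) as the only ready step → (E).
Ready: (A), (F) and (H). (A) is listed earlier → (A).
Now (F), (H) and (J) have their prerequisites met. (F) is listed earlier, so (F) next.
(H) and (J) are both available; (H) is listed earlier → (H).
That leaves (J) as the only ready step → (J).

(G) (B) (D) (I) (C) (E) (A) (F) (H) (J)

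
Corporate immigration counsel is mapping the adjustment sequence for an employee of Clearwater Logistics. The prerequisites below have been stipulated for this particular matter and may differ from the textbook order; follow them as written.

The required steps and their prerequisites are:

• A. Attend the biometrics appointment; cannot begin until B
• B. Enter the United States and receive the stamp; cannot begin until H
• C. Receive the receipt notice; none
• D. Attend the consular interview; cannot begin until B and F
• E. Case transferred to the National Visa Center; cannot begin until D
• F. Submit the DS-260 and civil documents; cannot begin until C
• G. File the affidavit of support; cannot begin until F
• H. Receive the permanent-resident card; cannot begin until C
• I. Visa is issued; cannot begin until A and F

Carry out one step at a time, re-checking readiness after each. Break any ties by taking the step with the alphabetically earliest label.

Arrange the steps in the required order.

C, F, G, H, B, A, D, E, I

C has no prerequisites → C first.
Ready: F and H. F has the earlier label → F.
Ready: G and H. G has the earlier label → G.
That leaves H as the only ready step → H.
B needed H, now all done → B.
Now A and D have their prerequisites met. A has the earlier label, so A next.
Now D and I have their prerequisites met. D has the earlier label, so D next.
Ready: E and I. E has the earlier label → E.
I needed A and F, now all done → I.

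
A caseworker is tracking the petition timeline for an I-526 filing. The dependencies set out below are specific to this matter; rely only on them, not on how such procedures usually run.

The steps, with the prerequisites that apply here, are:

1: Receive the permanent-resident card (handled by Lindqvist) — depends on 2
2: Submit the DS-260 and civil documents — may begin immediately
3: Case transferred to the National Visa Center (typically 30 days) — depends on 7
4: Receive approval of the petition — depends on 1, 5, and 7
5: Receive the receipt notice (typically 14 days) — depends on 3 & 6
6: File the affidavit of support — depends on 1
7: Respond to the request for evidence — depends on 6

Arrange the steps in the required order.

2, 1, 6, 7, 3, 5, 4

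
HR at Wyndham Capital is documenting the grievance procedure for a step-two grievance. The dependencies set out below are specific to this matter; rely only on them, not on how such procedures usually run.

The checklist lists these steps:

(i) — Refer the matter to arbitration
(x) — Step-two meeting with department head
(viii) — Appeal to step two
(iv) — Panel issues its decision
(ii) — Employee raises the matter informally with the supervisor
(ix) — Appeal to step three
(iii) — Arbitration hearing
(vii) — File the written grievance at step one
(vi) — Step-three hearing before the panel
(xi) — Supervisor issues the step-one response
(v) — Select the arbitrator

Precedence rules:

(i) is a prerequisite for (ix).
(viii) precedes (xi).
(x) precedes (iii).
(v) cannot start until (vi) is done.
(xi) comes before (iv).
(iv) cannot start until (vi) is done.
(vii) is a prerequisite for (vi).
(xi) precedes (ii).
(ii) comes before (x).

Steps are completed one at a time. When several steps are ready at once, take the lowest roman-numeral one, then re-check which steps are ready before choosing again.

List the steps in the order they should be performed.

(i), (vii), (vi), (v), (viii), (ix), (xi), (ii), (iv), (x), (iii)

(i), (vii) and (viii) have no prerequisites; (i) has the earlier label, so (i) is first.
Now (vii), (viii) and (ix) have their prerequisites met. (vii) has the earlier label, so (vii) next.
Now (vi), (viii) and (ix) have their prerequisites met. (vi) has the earlier label, so (vi) next.
Now (v), (viii) and (ix) have their prerequisites met. (v) has the earlier label, so (v) next.
Ready: (viii) and (ix). (viii) has the earlier label → (viii).
(ix) and (xi) are both available; (ix) has the earlier label → (ix).
(xi) needed (viii), now all done → (xi).
Ready: (ii) and (iv). (ii) has the earlier label → (ii).
(x) now also ready, so the ready set is {(iv), (x)}; (iv) has the earlier label → (iv).
(x) is the only step now ready → (x).
(iii) needed (x), now all done → (iii).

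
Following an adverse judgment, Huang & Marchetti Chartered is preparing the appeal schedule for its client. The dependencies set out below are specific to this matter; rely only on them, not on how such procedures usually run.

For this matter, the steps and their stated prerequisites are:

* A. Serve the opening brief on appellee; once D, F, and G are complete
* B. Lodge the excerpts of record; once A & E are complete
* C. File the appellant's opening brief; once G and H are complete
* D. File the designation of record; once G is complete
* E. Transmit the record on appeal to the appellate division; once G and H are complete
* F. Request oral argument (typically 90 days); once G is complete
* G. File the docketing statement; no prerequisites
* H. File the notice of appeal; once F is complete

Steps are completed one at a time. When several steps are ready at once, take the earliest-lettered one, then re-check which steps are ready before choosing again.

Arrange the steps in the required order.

G, D, F, A, H, C, E, B

G is the only step with nothing outstanding, so it goes first.
D and F are both available; D has the earlier label → D.
F needed G, now all done → F.
A and H are both available; A has the earlier label → A.
H needed F, now all done → H.
Now C and E have their prerequisites met. C has the earlier label, so C next.
E needed G and H, now all done → E.
B needed A and E, now all done → B.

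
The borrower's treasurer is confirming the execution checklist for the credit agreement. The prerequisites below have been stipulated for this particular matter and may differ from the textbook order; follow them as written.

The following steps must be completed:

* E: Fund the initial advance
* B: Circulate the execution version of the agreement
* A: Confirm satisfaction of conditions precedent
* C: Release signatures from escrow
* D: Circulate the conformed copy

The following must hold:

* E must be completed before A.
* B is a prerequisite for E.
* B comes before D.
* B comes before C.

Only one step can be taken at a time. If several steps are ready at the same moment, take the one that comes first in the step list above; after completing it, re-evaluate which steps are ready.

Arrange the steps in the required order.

B E A C D

Only B has no prerequisites, so it is first.
E, C and D are all available; E is listed earlier → E.
A now also ready, so the ready set is {A, C, D}; A is listed earlier → A.
Now C and D have their prerequisites met. C is listed earlier, so C next.
D is the only step now ready → D.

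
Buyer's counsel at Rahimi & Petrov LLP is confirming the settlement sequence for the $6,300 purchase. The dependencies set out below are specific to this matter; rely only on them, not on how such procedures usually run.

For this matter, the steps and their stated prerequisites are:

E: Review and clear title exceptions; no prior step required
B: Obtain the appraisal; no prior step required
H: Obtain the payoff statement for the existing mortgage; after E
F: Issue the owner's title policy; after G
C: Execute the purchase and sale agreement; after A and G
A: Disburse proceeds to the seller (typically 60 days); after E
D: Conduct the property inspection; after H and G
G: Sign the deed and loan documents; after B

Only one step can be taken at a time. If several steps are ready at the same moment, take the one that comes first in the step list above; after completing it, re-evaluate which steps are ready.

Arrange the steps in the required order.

Nothing is required for E and B. E is listed earlier → E first.
H and A now also ready, so the ready set is {B, H, A}; B is listed earlier → B.
Now H, A and G have their prerequisites met. H is listed earlier, so H next.
A and G are both available; A is listed earlier → A.
That leaves G as the only ready step → G.
F, C and D are all available; F is listed earlier → F.
Now C and D have their prerequisites met. C is listed earlier, so C next.
D is the only step now ready → D.

E B H A G F C D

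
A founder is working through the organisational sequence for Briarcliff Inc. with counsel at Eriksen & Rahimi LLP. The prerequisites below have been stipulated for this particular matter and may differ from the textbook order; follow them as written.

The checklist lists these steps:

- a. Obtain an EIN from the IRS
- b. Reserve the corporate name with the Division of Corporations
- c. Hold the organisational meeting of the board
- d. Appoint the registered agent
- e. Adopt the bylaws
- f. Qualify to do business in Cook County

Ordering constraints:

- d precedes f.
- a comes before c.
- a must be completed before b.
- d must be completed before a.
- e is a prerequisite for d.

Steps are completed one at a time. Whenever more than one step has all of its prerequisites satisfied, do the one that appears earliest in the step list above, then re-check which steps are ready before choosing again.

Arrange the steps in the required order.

e → d → a → b → c → f

e is the only step with nothing outstanding, so it goes first.
Next only d has its prerequisites met → d.
Now a and f have their prerequisites met. a is listed earlier, so a next.
b, c and f are all available; b is listed earlier → b.
Now c and f have their prerequisites met. c is listed earlier, so c next.
f needed d, now all done → f.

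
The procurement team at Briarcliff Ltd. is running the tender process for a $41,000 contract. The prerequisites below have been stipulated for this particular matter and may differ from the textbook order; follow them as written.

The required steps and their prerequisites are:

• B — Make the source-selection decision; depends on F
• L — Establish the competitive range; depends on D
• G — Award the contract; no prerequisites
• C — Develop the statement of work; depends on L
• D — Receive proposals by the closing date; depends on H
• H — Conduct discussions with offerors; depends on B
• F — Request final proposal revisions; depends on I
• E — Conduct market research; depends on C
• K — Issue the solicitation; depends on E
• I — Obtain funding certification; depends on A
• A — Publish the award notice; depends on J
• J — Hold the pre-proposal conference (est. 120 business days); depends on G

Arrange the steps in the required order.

G J A I F B H D L C E K

G is the only step with nothing outstanding, so it goes first.
That leaves J as the only ready step → J.
A is the only step now ready → A.
I is the only step now ready → I.
Next only F has its prerequisites met → F.
B needed F, now all done → B.
Next only H has its prerequisites met → H.
D needed H, now all done → D.
L needed D, now all done → L.
C needed L, now all done → C.
Next only E has its prerequisites met → E.
K needed E, now all done → K.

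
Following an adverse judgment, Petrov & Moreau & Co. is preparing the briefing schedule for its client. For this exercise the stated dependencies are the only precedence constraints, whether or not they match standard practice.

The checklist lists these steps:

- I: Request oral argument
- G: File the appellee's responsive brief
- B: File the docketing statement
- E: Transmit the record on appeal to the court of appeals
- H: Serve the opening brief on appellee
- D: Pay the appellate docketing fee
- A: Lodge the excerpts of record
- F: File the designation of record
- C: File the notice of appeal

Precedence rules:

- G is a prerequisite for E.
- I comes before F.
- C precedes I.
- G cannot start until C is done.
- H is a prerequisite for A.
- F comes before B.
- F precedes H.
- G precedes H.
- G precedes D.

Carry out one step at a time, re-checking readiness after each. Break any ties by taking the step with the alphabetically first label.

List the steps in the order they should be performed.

Only C has no prerequisites, so it is first.
G and I are both available; G has the earlier label → G.
Now D, E and I have their prerequisites met. D has the earlier label, so D next.
Now E and I have their prerequisites met. E has the earlier label, so E next.
Next only I has its prerequisites met → I.
Next only F has its prerequisites met → F.
B and H are both available; B has the earlier label → B.
Next only H has its prerequisites met → H.
Next only A has its prerequisites met → A.

C G D E I F B H A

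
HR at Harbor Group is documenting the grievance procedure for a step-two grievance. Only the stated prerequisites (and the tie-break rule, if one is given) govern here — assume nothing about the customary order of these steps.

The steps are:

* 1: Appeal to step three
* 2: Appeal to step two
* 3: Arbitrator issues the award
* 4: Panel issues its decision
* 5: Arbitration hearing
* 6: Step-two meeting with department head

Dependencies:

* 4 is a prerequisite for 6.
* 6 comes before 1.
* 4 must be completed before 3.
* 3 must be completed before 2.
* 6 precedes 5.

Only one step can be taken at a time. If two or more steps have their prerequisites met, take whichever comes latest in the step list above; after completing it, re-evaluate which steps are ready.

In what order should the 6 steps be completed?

4 6 5 3 2 1

Only 4 has no prerequisites, so it is first.
Ready: 6 and 3. 6 is listed later → 6.
5, 3 and 1 are all available; 5 is listed later → 5.
3 and 1 are both available; 3 is listed later → 3.
2 now also ready, so the ready set is {2, 1}; 2 is listed later → 2.
1 is the only step now ready → 1.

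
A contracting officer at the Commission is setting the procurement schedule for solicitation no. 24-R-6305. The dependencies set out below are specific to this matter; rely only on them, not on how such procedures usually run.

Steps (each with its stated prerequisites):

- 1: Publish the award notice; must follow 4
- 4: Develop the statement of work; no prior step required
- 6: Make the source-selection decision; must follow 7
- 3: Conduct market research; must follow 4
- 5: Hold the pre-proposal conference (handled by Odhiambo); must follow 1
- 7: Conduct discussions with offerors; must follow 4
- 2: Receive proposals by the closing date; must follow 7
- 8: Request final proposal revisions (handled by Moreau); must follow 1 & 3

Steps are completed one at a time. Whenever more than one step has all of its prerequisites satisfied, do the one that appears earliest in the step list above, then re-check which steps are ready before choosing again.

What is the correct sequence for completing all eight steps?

4 is the only step with nothing outstanding, so it goes first.
1, 3 and 7 are all available; 1 is listed earlier → 1.
Ready: 3, 5 and 7. 3 is listed earlier → 3.
8 now also ready, so the ready set is {5, 7, 8}; 5 is listed earlier → 5.
Ready: 7 and 8. 7 is listed earlier → 7.
6 and 2 now also ready, so the ready set is {6, 2, 8}; 6 is listed earlier → 6.
2 and 8 are both available; 2 is listed earlier → 2.
That leaves 8 as the only ready step → 8.

4 → 1 → 3 → 5 → 7 → 6 → 2 → 8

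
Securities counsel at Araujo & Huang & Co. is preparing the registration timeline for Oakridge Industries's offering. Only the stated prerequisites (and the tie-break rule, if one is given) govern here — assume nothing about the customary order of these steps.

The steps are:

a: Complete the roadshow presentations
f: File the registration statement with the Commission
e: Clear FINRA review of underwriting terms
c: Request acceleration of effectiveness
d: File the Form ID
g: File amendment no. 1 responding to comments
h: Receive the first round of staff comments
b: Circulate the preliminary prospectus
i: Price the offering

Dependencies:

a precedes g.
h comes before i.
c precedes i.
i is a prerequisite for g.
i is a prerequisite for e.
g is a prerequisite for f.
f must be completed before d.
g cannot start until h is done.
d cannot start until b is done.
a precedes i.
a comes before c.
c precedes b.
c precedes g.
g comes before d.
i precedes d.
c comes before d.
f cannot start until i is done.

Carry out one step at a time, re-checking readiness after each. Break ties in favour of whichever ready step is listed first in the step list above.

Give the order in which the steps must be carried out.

a, c, h, b, i, e, g, f, d

a and h have no prerequisites; a is listed earlier, so a is first.
Now c and h have their prerequisites met. c is listed earlier, so c next.
Ready: h and b. h is listed earlier → h.
i now also ready, so the ready set is {b, i}; b is listed earlier → b.
Next only i has its prerequisites met → i.
Now e and g have their prerequisites met. e is listed earlier, so e next.
g needed a, c, h and i, now all done → g.
That leaves f as the only ready step → f.
d is the only step now ready → d.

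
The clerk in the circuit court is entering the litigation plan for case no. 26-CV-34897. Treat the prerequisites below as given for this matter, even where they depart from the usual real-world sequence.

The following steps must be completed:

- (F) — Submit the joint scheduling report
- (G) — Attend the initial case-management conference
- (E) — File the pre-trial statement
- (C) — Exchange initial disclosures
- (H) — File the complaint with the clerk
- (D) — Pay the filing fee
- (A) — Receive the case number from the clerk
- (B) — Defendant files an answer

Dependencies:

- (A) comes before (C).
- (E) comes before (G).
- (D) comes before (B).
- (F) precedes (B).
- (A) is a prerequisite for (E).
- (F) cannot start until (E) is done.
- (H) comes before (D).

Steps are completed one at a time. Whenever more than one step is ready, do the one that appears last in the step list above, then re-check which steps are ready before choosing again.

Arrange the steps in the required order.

(A) → (H) → (D) → (C) → (E) → (G) → (F) → (B)

(A) and (H) have no prerequisites; (A) is listed later, so (A) is first.
(C) and (E) now also ready, so the ready set is {(H), (C), (E)}; (H) is listed later → (H).
(D) now also ready, so the ready set is {(D), (C), (E)}; (D) is listed later → (D).
Now (C) and (E) have their prerequisites met. (C) is listed later, so (C) next.
(E) is the only step now ready → (E).
Ready: (G) and (F). (G) is listed later → (G).
(F) needed (E), now all done → (F).
(B) needed (D) and (F), now all done → (B).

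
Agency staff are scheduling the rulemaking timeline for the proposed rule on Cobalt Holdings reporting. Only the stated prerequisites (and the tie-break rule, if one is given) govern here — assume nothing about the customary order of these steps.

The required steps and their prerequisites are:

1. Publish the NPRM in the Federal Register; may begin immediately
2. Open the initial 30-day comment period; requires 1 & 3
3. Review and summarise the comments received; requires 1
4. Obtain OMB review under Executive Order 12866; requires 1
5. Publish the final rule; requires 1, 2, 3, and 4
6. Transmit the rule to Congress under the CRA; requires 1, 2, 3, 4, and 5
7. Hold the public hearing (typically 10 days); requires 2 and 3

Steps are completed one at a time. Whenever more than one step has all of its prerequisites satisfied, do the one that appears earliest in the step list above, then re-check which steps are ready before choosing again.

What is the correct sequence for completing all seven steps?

1 3 2 4 5 6 7

Only 1 has no prerequisites, so it is first.
3 and 4 are both available; 3 is listed earlier → 3.
2 now also ready, so the ready set is {2, 4}; 2 is listed earlier → 2.
4 and 7 are both available; 4 is listed earlier → 4.
5 now also ready, so the ready set is {5, 7}; 5 is listed earlier → 5.
6 and 7 are both available; 6 is listed earlier → 6.
That leaves 7 as the only ready step → 7.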